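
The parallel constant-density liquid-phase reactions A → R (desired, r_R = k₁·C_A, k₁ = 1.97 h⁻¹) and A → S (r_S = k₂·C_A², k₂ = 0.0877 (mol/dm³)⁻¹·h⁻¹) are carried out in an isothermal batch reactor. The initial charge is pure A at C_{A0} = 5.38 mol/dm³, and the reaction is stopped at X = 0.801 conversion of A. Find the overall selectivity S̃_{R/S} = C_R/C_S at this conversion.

7.10

C_A = C_{A0}(1−X) = 1.071 mol/dm³.
Along a PFR/batch, dC_R/dC_A = −r_R/(r_R+r_S) = −k₁/(k₁+k₂·C_A).
Integrating from C_{A0} to C_A: C_R = (1.97/0.0877)·ln[(1.97+0.0877·5.38)/(1.97+0.0877·1.07)] = 22.46·ln(2.442/2.064) = 3.777 mol/dm³.
C_S = (C_{A0}−C_A)−C_R = 0.5322 mol/dm³; S̃_{R/S} = 3.777/0.5322 = 7.10.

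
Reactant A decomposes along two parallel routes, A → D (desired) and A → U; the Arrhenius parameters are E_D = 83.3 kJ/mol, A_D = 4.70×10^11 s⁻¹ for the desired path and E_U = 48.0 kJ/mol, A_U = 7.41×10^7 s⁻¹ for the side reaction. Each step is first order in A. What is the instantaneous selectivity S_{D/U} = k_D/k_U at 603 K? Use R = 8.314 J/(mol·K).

k_D/k_U = (A_D/A_U)·exp[−(E_D−E_U)/(RT)] = (A_D/A_U)·exp[(E_U−E_D)/(RT)].
(E_U−E_D)/(RT) = (48.0−83.3)×10³/(8.314×603) = -35300/5013 = -7.041.
k_D/k_U = (4.70×10^11/7.41×10^7)·exp(-7.041) = 6343 × 8.751×10^-4 = 5.55.
Since E_D > E_U, raising the temperature improves selectivity toward D.

5.55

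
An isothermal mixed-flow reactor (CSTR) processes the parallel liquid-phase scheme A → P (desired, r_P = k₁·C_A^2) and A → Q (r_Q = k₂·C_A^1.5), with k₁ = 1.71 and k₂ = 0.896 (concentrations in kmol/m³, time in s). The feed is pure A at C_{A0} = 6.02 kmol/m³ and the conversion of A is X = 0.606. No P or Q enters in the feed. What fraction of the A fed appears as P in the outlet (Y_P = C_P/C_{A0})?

0.452

Exit C_A = C_{A0}(1−X) = 6.02×0.394 = 2.372 kmol/m³.
A CSTR operates uniformly at the exit composition, giving r_P = 9.620 and r_Q = 3.273 (each k·C_A^n at C_A = 2.372).
Fraction of consumed A going to P: r_P/(r_P+r_Q) = 0.7461.
C_P = 0.7461·C_{A0}·X = 0.7461×6.02×0.606 = 2.72 kmol/m³; Y_P = C_P/C_{A0} = 0.452.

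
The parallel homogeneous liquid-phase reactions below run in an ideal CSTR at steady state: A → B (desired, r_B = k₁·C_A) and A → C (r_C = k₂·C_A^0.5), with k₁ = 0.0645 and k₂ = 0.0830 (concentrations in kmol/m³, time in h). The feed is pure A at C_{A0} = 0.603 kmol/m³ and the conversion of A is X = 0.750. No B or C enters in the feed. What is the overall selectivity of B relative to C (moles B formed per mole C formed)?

Exit C_A = C_{A0}(1−X) = 0.603×0.250 = 0.1507 kmol/m³.
A CSTR operates uniformly at the exit composition, giving r_B = 0.009723 and r_C = 0.03223 (each k·C_A^n at C_A = 0.1507).
Overall selectivity = C_B/C_C = r_Bτ/(r_Cτ) = r_B/r_C = 0.302.

0.302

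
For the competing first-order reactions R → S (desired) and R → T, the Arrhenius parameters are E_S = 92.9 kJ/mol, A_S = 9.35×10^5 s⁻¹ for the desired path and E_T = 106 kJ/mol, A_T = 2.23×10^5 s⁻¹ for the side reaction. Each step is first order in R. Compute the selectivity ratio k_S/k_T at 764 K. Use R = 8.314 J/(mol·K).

With equal orders, S_{S/T} = k_S/k_T = (A_S/A_T)·exp[(E_T−E_S)/(RT)].
(E_T−E_S)/(RT) = (106−92.9)×10³/(8.314×764) = 13100/6352 = 2.062.
k_S/k_T = (9.35×10^5/2.23×10^5)·exp(2.062) = 4.193 × 7.865 = 33.0.

33.0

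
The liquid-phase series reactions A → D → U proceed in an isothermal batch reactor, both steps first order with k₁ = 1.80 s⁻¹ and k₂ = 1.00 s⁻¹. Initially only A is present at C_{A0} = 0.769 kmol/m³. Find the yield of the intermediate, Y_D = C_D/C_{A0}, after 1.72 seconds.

For first-order series with pure A initially, C_D(t) = k₁C_{A0}/(k₂−k₁)·(e^(−k₁t) − e^(−k₂t)).
e^(−k₁t) = e^(−1.80×1.72) = e^(−3.096) = 0.04523; e^(−k₂t) = e^(−1.720) = 0.1791.
C_D = 1.80×0.769/(1.00−1.80) × (0.04523−0.1791) = (-1.730)×(-0.1338) = 0.2316 kmol/m³.
Y_D = C_D/C_{A0} = 0.2316/0.769 = 0.301.

0.301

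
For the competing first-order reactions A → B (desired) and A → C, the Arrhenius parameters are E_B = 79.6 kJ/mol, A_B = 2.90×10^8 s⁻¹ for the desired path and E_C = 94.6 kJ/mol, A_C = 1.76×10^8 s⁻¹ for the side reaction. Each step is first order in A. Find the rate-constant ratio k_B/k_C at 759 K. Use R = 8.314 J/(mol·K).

17.8

k_B/k_C = (A_B/A_C)·exp[−(E_B−E_C)/(RT)] = (A_B/A_C)·exp[(E_C−E_B)/(RT)].
(E_C−E_B)/(RT) = (94.6−79.6)×10³/(8.314×759) = 15000/6310 = 2.377.
k_B/k_C = (2.90×10^8/1.76×10^8)·exp(2.377) = 1.648 × 10.77 = 17.8.
Since E_B < E_C, lowering the temperature improves selectivity toward B.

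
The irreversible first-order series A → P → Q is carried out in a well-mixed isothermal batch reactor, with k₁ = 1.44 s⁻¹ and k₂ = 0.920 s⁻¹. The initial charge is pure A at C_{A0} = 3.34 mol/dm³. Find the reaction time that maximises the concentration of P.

0.862 s

The intermediate peaks when r₁ = r₂, i.e. k₁e^(−k₁t) = k₂e^(−k₂t), giving t_opt = ln(k₂/k₁)/(k₂−k₁).
= ln(0.920/1.44)/(0.920−1.44) = ln(0.6389)/-0.5200 = -0.4480/-0.5200 = 0.862 s.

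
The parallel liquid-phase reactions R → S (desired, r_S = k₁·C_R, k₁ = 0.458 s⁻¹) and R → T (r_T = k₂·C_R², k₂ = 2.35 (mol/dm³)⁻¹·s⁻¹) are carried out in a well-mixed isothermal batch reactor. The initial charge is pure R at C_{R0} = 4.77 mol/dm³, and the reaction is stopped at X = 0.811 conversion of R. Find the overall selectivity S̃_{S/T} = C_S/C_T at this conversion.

C_R = C_{R0}(1−X) = 0.9015 mol/dm³.
Along a PFR/batch, dC_S/dC_R = −r_S/(r_S+r_T) = −k₁/(k₁+k₂·C_R).
Integrating from C_{R0} to C_R: C_S = (0.458/2.35)·ln[(0.458+2.35·4.77)/(0.458+2.35·0.902)] = 0.1949·ln(11.67/2.577) = 0.2944 mol/dm³.
C_T = (C_{R0}−C_R)−C_S = 3.574 mol/dm³; S̃_{S/T} = 0.2944/3.574 = 0.0824.

0.0824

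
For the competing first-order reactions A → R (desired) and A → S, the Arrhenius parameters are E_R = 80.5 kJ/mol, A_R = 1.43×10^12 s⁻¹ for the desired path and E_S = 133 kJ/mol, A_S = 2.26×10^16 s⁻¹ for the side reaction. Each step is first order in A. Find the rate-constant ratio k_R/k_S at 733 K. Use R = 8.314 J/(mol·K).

Since both paths have the same order in A, the concentration cancels and S_{R/S} = k_R/k_S = (A_R/A_S)·exp[(E_S−E_R)/(RT)].
(E_S−E_R)/(RT) = (133−80.5)×10³/(8.314×733) = 52500/6094 = 8.615.
k_R/k_S = (1.43×10^12/2.26×10^16)·exp(8.615) = 6.327×10^-5 × 5513 = 0.349.

0.349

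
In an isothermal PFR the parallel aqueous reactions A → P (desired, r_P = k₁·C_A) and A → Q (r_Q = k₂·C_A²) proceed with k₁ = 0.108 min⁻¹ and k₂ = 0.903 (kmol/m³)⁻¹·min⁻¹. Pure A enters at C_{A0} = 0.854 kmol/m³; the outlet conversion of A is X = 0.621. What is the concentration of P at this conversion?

0.0941 kmol/m³

C_A = C_{A0}(1−X) = 0.3237 kmol/m³.
Along a PFR/batch, dC_P/dC_A = −r_P/(r_P+r_Q) = −k₁/(k₁+k₂·C_A).
Integrating from C_{A0} to C_A: C_P = (0.108/0.903)·ln[(0.108+0.903·0.854)/(0.108+0.903·0.324)] = 0.1196·ln(0.8792/0.4003) = 0.09411 kmol/m³.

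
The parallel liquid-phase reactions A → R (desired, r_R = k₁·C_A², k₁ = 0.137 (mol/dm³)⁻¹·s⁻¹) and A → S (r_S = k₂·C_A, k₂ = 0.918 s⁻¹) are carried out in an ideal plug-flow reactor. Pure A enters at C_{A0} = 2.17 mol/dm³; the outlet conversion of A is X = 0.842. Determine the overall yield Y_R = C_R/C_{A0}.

C_A = C_{A0}(1−X) = 0.3429 mol/dm³.
Along a PFR/batch, dC_S/dC_A = −r_S/(r_R+r_S) = −k₂/(k₂+k₁·C_A).
Integrating from C_{A0} to C_A: C_S = (0.918/0.137)·ln[(0.918+0.137·2.17)/(0.918+0.137·0.343)] = 6.701·ln(1.215/0.9650) = 1.545 mol/dm³.
Then C_R = (C_{A0}−C_A) − C_S = 1.827 − 1.545 = 0.2817 mol/dm³.
Y_R = C_R/C_{A0} = 0.2817/2.17 = 0.130.

0.130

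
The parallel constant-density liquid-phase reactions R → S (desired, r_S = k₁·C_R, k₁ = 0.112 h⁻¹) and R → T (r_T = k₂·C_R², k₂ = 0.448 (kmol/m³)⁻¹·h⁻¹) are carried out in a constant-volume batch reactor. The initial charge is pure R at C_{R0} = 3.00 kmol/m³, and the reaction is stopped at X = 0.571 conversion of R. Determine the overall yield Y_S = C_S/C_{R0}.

0.0624

C_R = C_{R0}(1−X) = 1.287 kmol/m³.
Along a PFR/batch, dC_S/dC_R = −r_S/(r_S+r_T) = −k₁/(k₁+k₂·C_R).
Integrating from C_{R0} to C_R: C_S = (0.112/0.448)·ln[(0.112+0.448·3.00)/(0.112+0.448·1.29)] = 0.2500·ln(1.456/0.6886) = 0.1872 kmol/m³.
Y_S = C_S/C_{R0} = 0.1872/3.00 = 0.0624.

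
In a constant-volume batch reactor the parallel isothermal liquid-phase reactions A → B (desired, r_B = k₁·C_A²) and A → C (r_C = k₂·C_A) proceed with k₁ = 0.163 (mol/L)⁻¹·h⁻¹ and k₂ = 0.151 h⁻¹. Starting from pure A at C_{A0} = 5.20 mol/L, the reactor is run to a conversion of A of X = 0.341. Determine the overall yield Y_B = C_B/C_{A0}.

C_A = C_{A0}(1−X) = 3.427 mol/L.
Along a PFR/batch, dC_C/dC_A = −r_C/(r_B+r_C) = −k₂/(k₂+k₁·C_A).
Integrating from C_{A0} to C_A: C_C = (0.151/0.163)·ln[(0.151+0.163·5.20)/(0.151+0.163·3.43)] = 0.9264·ln(0.9986/0.7096) = 0.3165 mol/L.
Then C_B = (C_{A0}−C_A) − C_C = 1.773 − 0.3165 = 1.457 mol/L.
Y_B = C_B/C_{A0} = 1.457/5.20 = 0.280.

0.280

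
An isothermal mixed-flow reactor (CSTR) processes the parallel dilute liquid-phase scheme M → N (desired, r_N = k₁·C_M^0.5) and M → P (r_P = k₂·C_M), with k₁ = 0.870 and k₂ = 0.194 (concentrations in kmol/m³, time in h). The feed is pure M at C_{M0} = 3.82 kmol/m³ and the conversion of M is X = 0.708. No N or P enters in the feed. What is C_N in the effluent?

2.19 kmol/m³

Exit C_M = C_{M0}(1−X) = 3.82×0.292 = 1.115 kmol/m³.
Rates in a CSTR are evaluated at the outlet concentration: r_N = 0.870×1.115^0.5 = 0.9188, r_P = 0.194×1.115 = 0.2164.
Fraction of consumed M going to N: r_N/(r_N+r_P) = 0.8094.
C_N = 0.8094·C_{M0}·X = 0.8094×3.82×0.708 = 2.19 kmol/m³.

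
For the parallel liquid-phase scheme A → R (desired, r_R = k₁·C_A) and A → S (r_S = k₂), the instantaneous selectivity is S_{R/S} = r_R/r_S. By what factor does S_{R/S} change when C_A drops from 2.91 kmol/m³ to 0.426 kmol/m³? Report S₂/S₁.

0.146

S_{R/S} = (k₁/k₂)·C_A, so S₂/S₁ = (C_{A,2}/C_{A,1}).
= 0.426/2.91 = 0.146.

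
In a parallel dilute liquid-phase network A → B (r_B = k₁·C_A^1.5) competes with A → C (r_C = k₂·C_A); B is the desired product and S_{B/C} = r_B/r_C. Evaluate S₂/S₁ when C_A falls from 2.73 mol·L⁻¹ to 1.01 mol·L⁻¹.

0.608

S_{B/C} = (k₁/k₂)·C_A^0.5, so S₂/S₁ = (C_{A,2}/C_{A,1})^0.5.
= (1.01/2.73)^0.5 = (0.3700)^0.5 = 0.608.
Selectivity toward B falls as C_A falls — high-concentration operation is favoured.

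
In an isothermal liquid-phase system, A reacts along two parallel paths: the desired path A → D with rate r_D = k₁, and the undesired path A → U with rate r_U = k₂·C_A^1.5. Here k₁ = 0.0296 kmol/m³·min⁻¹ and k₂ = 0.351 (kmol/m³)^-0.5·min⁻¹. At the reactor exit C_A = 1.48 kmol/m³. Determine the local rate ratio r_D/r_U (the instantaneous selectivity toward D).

0.0468

S_{D/U} = r_D/r_U = (k₁)/(k₂·C_A^1.5) = (k₁/k₂)·C_A^-1.5.
= (0.0296) / (0.351×1.480^1.5) = 0.02960/0.6320 = 0.0468.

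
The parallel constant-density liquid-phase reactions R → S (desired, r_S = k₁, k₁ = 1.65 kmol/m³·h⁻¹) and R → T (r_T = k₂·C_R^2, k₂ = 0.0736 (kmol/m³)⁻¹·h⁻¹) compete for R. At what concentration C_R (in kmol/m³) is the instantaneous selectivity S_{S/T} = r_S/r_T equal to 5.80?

S_{S/T} = (k₁/k₂)·C_R^-2 ⇒ C_R = (S·k₂/k₁)^(-0.5).
= (5.80×0.0736/1.65)^(-0.5) = (0.2587)^(-0.5) = 1.97 kmol/m³.

1.97 kmol/m³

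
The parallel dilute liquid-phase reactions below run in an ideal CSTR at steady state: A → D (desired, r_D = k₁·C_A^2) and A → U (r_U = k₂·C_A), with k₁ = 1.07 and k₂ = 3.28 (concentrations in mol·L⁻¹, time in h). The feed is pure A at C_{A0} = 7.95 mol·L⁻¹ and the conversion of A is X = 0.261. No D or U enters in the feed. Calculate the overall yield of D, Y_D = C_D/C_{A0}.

Exit C_A = C_{A0}(1−X) = 7.95×0.739 = 5.875 mol·L⁻¹.
In a CSTR the entire volume is at exit conditions, so r_D = 1.07×5.875^2 = 36.93 and r_U = 3.28×5.875 = 19.27.
Fraction of consumed A going to D: r_D/(r_D+r_U) = 0.6571.
C_D = 0.6571·C_{A0}·X = 0.6571×7.95×0.261 = 1.36 mol·L⁻¹; Y_D = C_D/C_{A0} = 0.172.

0.172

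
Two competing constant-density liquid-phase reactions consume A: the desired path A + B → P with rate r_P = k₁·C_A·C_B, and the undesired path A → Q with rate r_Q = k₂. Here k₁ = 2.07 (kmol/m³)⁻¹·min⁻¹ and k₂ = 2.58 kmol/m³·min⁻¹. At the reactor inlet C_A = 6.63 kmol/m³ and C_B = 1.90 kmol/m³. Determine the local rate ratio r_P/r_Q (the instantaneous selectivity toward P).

10.1

S_{P/Q} = r_P/r_Q = (k₁·C_A·C_B)/(k₂) = (k₁/k₂)·C_A·C_B.
= (2.07×6.630×1.900) / (2.58) = 26.08/2.580 = 10.1.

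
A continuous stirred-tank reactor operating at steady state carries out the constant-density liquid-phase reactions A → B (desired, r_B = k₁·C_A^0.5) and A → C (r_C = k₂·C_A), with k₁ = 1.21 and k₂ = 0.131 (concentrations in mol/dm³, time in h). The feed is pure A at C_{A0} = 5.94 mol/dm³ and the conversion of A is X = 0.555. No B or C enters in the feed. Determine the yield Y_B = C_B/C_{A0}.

Exit C_A = C_{A0}(1−X) = 5.94×0.445 = 2.643 mol/dm³.
In a CSTR the entire volume is at exit conditions, so r_B = 1.21×2.643^0.5 = 1.967 and r_C = 0.131×2.643 = 0.3463.
Fraction of consumed A going to B: r_B/(r_B+r_C) = 0.8503.
C_B = 0.8503·C_{A0}·X = 0.8503×5.94×0.555 = 2.80 mol/dm³; Y_B = C_B/C_{A0} = 0.472.

0.472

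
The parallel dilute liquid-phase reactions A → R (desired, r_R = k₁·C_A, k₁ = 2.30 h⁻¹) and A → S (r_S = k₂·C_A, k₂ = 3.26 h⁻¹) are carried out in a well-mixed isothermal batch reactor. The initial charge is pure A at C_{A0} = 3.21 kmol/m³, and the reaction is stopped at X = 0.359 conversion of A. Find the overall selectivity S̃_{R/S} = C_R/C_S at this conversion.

C_A = C_{A0}(1−X) = 2.058 kmol/m³.
Both paths are first order in A, so the instantaneous fraction to R is constant: dC_R/d(−C_A) = k₁/(k₁+k₂) = 0.4137.
C_R = 0.4137·(C_{A0}−C_A) = 0.4137×1.152 = 0.477 kmol/m³.
C_S = (C_{A0}−C_A)−C_R = 0.6757 kmol/m³; S̃_{R/S} = 0.4767/0.6757 = 0.706.

0.706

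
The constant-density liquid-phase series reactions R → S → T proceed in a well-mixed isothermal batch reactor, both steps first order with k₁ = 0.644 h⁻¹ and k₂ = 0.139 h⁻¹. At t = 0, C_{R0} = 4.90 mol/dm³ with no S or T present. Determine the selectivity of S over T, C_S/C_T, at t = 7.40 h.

0.814

For first-order series with pure R initially, C_S(t) = k₁C_{R0}/(k₂−k₁)·(e^(−k₁t) − e^(−k₂t)).
e^(−k₁t) = e^(−0.644×7.40) = e^(−4.766) = 0.008518; e^(−k₂t) = e^(−1.029) = 0.3575.
C_S = 0.644×4.90/(0.139−0.644) × (0.008518−0.3575) = (-6.249)×(-0.3490) = 2.181 mol/dm³.
C_R = C_{R0}e^(−k₁t) = 0.04174 mol/dm³, so C_T = C_{R0}−C_R−C_S = 2.678 mol/dm³; C_S/C_T = 0.814.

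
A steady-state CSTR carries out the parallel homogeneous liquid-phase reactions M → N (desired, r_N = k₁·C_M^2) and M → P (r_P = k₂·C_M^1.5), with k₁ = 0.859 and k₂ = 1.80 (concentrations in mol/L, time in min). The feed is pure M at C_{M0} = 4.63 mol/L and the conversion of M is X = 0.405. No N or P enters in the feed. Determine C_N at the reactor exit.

0.829 mol/L

Exit C_M = C_{M0}(1−X) = 4.63×0.595 = 2.755 mol/L.
A CSTR operates uniformly at the exit composition, giving r_N = 6.519 and r_P = 8.230 (each k·C_M^n at C_M = 2.755).
Fraction of consumed M going to N: r_N/(r_N+r_P) = 0.4420.
C_N = 0.4420·C_{M0}·X = 0.4420×4.63×0.405 = 0.829 mol/L.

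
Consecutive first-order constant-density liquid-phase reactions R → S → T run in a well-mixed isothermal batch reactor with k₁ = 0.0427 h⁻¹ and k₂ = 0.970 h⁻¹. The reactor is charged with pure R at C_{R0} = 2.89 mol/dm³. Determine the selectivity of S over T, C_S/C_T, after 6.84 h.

Solving the coupled first-order balances gives C_S(t) = [k₁/(k₂−k₁)]·C_{R0}·(e^(−k₁t) − e^(−k₂t)).
e^(−k₁t) = e^(−0.0427×6.84) = e^(−0.2921) = 0.7467; e^(−k₂t) = e^(−6.635) = 0.001314.
C_S = 0.0427×2.89/(0.970−0.0427) × (0.7467−0.001314) = 0.1331×0.7454 = 0.09920 mol/dm³.
C_R = C_{R0}e^(−k₁t) = 2.158 mol/dm³, so C_T = C_{R0}−C_R−C_S = 0.6328 mol/dm³; C_S/C_T = 0.157.

0.157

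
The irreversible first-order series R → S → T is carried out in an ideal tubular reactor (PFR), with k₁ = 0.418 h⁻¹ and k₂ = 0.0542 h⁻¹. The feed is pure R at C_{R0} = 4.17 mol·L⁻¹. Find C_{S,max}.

3.08 mol·L⁻¹

Evaluating C_S at τ_opt = ln(k₂/k₁)/(k₂−k₁) gives C_{S,max}/C_{R0} = (k₁/k₂)^[k₂/(k₂−k₁)].
= (0.418/0.0542)^(0.0542/(0.0542−0.418)) = (7.712)^(-0.1490) = 0.7376.
C_{S,max} = 0.7376×4.17 = 3.08 mol·L⁻¹.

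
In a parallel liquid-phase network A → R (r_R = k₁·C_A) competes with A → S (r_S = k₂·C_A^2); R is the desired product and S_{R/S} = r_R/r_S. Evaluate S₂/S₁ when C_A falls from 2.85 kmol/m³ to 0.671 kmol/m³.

4.25

S_{R/S} = (k₁/k₂)·C_A⁻¹, so S₂/S₁ = (C_{A,2}/C_{A,1})⁻¹.
= 2.85/0.671 = 4.25.
Selectivity toward R rises as C_A falls — low-concentration operation is favoured.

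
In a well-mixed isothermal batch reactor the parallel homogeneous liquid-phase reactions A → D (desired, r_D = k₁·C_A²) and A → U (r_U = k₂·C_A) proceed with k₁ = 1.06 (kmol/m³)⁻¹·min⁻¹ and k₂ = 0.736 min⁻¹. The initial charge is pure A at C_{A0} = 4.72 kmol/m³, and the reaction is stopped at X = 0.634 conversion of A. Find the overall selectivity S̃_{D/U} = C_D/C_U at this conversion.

C_A = C_{A0}(1−X) = 1.728 kmol/m³.
Along a PFR/batch, dC_U/dC_A = −r_U/(r_D+r_U) = −k₂/(k₂+k₁·C_A).
Integrating from C_{A0} to C_A: C_U = (0.736/1.06)·ln[(0.736+1.06·4.72)/(0.736+1.06·1.73)] = 0.6943·ln(5.739/2.567) = 0.5586 kmol/m³.
Then C_D = (C_{A0}−C_A) − C_U = 2.992 − 0.5586 = 2.434 kmol/m³.
S̃_{D/U} = C_D/C_U = 2.434/0.5586 = 4.36.

4.36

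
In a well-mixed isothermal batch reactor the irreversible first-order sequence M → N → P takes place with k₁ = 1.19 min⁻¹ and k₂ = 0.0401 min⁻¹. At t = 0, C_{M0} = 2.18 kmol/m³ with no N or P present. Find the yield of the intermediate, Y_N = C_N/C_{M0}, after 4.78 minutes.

Solving the coupled first-order balances gives C_N(t) = [k₁/(k₂−k₁)]·C_{M0}·(e^(−k₁t) − e^(−k₂t)).
e^(−k₁t) = e^(−1.19×4.78) = e^(−5.688) = 0.003386; e^(−k₂t) = e^(−0.1917) = 0.8256.
C_N = 1.19×2.18/(0.0401−1.19) × (0.003386−0.8256) = (-2.256)×(-0.8222) = 1.855 kmol/m³.
Y_N = C_N/C_{M0} = 1.855/2.18 = 0.851.

0.851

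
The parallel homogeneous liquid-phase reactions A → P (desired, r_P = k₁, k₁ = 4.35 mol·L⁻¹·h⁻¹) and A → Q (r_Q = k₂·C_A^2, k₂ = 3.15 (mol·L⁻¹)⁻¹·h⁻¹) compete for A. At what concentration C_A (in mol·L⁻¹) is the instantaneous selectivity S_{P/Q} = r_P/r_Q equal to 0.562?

1.57 mol·L⁻¹

S_{P/Q} = (k₁/k₂)·C_A^-2 ⇒ C_A = (S·k₂/k₁)^(-0.5).
= (0.562×3.15/4.35)^(-0.5) = (0.4070)^(-0.5) = 1.57 mol·L⁻¹.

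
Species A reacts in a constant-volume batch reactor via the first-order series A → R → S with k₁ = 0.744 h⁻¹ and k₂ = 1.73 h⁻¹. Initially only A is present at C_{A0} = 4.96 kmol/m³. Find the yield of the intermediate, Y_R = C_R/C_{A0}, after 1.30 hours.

The intermediate concentration in a first-order A→B→C sequence is C_R = k₁C_{A0}(e^(−k₁t) − e^(−k₂t))/(k₂−k₁).
e^(−k₁t) = e^(−0.744×1.30) = e^(−0.9672) = 0.3801; e^(−k₂t) = e^(−2.249) = 0.1055.
C_R = 0.744×4.96/(1.73−0.744) × (0.3801−0.1055) = 3.743×0.2746 = 1.028 kmol/m³.
Y_R = C_R/C_{A0} = 1.028/4.96 = 0.207.

0.207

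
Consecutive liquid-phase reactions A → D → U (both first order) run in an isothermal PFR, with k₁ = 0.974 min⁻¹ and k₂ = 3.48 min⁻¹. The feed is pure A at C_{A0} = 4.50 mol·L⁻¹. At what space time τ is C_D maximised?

0.508 min

The intermediate peaks when r₁ = r₂, i.e. k₁e^(−k₁τ) = k₂e^(−k₂τ), giving τ_opt = ln(k₂/k₁)/(k₂−k₁).
= ln(3.48/0.974)/(3.48−0.974) = ln(3.573)/2.506 = 1.273/2.506 = 0.508 min.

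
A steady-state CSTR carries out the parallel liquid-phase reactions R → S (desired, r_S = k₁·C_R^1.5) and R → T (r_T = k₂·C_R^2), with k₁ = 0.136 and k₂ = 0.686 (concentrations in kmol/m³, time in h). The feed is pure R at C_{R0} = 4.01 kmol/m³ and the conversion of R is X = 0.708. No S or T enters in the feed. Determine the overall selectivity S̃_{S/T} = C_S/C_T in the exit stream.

0.183

Exit C_R = C_{R0}(1−X) = 4.01×0.292 = 1.171 kmol/m³.
Rates in a CSTR are evaluated at the outlet concentration: r_S = 0.136×1.171^1.5 = 0.1723, r_T = 0.686×1.171^2 = 0.9405.
Overall selectivity = C_S/C_T = r_Sτ/(r_Tτ) = r_S/r_T = 0.183.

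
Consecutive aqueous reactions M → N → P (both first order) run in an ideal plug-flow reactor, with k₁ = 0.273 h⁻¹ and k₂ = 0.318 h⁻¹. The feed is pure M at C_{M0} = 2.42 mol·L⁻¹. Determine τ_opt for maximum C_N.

For first-order series the maximum of C_N occurs at τ_opt = ln(k₂/k₁)/(k₂−k₁).
= ln(0.318/0.273)/(0.318−0.273) = ln(1.165)/0.04500 = 0.1526/0.04500 = 3.39 h.

3.39 h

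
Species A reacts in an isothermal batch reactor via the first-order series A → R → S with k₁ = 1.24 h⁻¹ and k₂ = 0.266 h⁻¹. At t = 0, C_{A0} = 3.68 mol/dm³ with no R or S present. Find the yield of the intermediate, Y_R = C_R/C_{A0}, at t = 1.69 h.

For first-order series with pure A initially, C_R(t) = k₁C_{A0}/(k₂−k₁)·(e^(−k₁t) − e^(−k₂t)).
e^(−k₁t) = e^(−1.24×1.69) = e^(−2.096) = 0.1230; e^(−k₂t) = e^(−0.4495) = 0.6379.
C_R = 1.24×3.68/(0.266−1.24) × (0.1230−0.6379) = (-4.685)×(-0.5149) = 2.412 mol/dm³.
Y_R = C_R/C_{A0} = 2.412/3.68 = 0.656.

0.656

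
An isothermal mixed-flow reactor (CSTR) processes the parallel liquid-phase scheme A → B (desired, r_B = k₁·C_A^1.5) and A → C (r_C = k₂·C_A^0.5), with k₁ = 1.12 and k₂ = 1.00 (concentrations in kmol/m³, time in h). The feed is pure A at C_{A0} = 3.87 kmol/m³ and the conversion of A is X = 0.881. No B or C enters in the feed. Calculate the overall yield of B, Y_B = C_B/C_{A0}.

Exit C_A = C_{A0}(1−X) = 3.87×0.119 = 0.4605 kmol/m³.
In a CSTR the entire volume is at exit conditions, so r_B = 1.12×0.4605^1.5 = 0.3500 and r_C = 1.00×0.4605^0.5 = 0.6786.
Fraction of consumed A going to B: r_B/(r_B+r_C) = 0.3403.
C_B = 0.3403·C_{A0}·X = 0.3403×3.87×0.881 = 1.16 kmol/m³; Y_B = C_B/C_{A0} = 0.300.

0.300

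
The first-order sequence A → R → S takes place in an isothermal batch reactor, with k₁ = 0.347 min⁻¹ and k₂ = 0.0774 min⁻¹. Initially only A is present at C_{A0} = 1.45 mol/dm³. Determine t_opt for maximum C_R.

Setting dC_R/dt = 0 gives t_opt = ln(k₂/k₁)/(k₂−k₁).
= ln(0.0774/0.347)/(0.0774−0.347) = ln(0.2231)/-0.2696 = -1.500/-0.2696 = 5.57 min.

5.57 min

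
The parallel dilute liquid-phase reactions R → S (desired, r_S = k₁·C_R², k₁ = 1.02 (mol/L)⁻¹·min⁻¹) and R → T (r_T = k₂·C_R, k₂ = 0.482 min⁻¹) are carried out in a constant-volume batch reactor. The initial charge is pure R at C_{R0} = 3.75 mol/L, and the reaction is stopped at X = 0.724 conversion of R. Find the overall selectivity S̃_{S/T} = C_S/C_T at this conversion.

C_R = C_{R0}(1−X) = 1.035 mol/L.
Along a PFR/batch, dC_T/dC_R = −r_T/(r_S+r_T) = −k₂/(k₂+k₁·C_R).
Integrating from C_{R0} to C_R: C_T = (0.482/1.02)·ln[(0.482+1.02·3.75)/(0.482+1.02·1.04)] = 0.4725·ln(4.307/1.538) = 0.4867 mol/L.
Then C_S = (C_{R0}−C_R) − C_T = 2.715 − 0.4867 = 2.228 mol/L.
S̃_{S/T} = C_S/C_T = 2.228/0.4867 = 4.58.

4.58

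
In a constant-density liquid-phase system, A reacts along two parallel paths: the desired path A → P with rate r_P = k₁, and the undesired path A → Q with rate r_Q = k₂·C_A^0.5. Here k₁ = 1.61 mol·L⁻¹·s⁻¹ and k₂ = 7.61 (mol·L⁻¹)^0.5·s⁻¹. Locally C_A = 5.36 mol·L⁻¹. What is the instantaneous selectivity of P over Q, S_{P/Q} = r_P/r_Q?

S_{P/Q} = r_P/r_Q = (k₁)/(k₂·C_A^0.5) = (k₁/k₂)·C_A^-0.5.
= (1.61) / (7.61×5.360^0.5) = 1.610/17.62 = 0.0914.
The undesired path is higher order in A, so low C_A (CSTR or dilute feed) favours P.

0.0914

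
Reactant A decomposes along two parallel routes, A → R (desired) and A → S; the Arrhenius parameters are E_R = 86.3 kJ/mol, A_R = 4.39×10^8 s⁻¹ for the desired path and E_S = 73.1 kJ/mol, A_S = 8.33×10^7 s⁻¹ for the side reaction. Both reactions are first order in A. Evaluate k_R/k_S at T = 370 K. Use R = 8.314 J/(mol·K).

Since both paths have the same order in A, the concentration cancels and S_{R/S} = k_R/k_S = (A_R/A_S)·exp[(E_S−E_R)/(RT)].
(E_S−E_R)/(RT) = (73.1−86.3)×10³/(8.314×370) = -13200/3076 = -4.291.
k_R/k_S = (4.39×10^8/8.33×10^7)·exp(-4.291) = 5.270 × 0.01369 = 0.0722.

0.0722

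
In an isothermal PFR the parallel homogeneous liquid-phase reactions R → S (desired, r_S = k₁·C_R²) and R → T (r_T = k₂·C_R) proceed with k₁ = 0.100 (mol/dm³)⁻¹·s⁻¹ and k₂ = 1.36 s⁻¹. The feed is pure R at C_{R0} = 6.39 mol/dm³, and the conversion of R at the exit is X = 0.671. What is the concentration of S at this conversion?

C_R = C_{R0}(1−X) = 2.102 mol/dm³.
Along a PFR/batch, dC_T/dC_R = −r_T/(r_S+r_T) = −k₂/(k₂+k₁·C_R).
Integrating from C_{R0} to C_R: C_T = (1.36/0.100)·ln[(1.36+0.100·6.39)/(1.36+0.100·2.10)] = 13.60·ln(1.999/1.570) = 3.283 mol/dm³.
Then C_S = (C_{R0}−C_R) − C_T = 4.288 − 3.283 = 1.004 mol/dm³.

1.00 mol/dm³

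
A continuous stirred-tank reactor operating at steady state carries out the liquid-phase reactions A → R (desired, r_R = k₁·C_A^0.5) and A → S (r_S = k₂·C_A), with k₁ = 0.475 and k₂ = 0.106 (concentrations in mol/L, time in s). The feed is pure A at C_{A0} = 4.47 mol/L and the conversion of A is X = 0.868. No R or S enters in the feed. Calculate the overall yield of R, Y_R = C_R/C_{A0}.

Exit C_A = C_{A0}(1−X) = 4.47×0.132 = 0.5900 mol/L.
A CSTR operates uniformly at the exit composition, giving r_R = 0.3649 and r_S = 0.06254 (each k·C_A^n at C_A = 0.5900).
Fraction of consumed A going to R: r_R/(r_R+r_S) = 0.8537.
C_R = 0.8537·C_{A0}·X = 0.8537×4.47×0.868 = 3.31 mol/L; Y_R = C_R/C_{A0} = 0.741.

0.741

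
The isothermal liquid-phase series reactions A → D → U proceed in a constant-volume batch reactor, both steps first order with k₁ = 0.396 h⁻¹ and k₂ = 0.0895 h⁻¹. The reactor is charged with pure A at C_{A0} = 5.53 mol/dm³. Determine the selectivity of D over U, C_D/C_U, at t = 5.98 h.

Solving the coupled first-order balances gives C_D(t) = [k₁/(k₂−k₁)]·C_{A0}·(e^(−k₁t) − e^(−k₂t)).
e^(−k₁t) = e^(−0.396×5.98) = e^(−2.368) = 0.09366; e^(−k₂t) = e^(−0.5352) = 0.5855.
C_D = 0.396×5.53/(0.0895−0.396) × (0.09366−0.5855) = (-7.145)×(-0.4919) = 3.514 mol/dm³.
C_A = C_{A0}e^(−k₁t) = 0.5179 mol/dm³, so C_U = C_{A0}−C_A−C_D = 1.498 mol/dm³; C_D/C_U = 2.35.

2.35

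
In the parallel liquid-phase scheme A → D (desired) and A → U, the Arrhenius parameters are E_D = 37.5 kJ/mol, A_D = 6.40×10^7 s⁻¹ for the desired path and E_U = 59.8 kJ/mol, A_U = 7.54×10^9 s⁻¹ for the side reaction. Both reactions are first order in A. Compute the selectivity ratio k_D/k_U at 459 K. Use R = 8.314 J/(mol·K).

With equal orders, S_{D/U} = k_D/k_U = (A_D/A_U)·exp[(E_U−E_D)/(RT)].
(E_U−E_D)/(RT) = (59.8−37.5)×10³/(8.314×459) = 22300/3816 = 5.844.
k_D/k_U = (6.40×10^7/7.54×10^9)·exp(5.844) = 0.008488 × 345.0 = 2.93.

2.93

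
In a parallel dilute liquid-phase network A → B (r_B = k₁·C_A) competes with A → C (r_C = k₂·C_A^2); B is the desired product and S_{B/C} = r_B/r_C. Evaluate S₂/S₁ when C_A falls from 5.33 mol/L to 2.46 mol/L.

2.17

S_{B/C} = (k₁/k₂)·C_A⁻¹, so S₂/S₁ = (C_{A,2}/C_{A,1})⁻¹.
= 5.33/2.46 = 2.17.
Selectivity toward B rises as C_A falls — low-concentration operation is favoured.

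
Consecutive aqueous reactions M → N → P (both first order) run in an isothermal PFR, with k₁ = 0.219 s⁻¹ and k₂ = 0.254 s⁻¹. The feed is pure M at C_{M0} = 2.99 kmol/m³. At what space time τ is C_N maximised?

4.24 s

The intermediate peaks when r₁ = r₂, i.e. k₁e^(−k₁τ) = k₂e^(−k₂τ), giving τ_opt = ln(k₂/k₁)/(k₂−k₁).
= ln(0.254/0.219)/(0.254−0.219) = ln(1.160)/0.03500 = 0.1483/0.03500 = 4.24 s.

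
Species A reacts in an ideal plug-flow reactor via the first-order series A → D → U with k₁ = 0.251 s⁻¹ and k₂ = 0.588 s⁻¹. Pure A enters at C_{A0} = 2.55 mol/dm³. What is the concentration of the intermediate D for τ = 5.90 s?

0.373 mol/dm³

Solving the coupled first-order balances gives C_D(τ) = [k₁/(k₂−k₁)]·C_{A0}·(e^(−k₁τ) − e^(−k₂τ)).
e^(−k₁τ) = e^(−0.251×5.90) = e^(−1.481) = 0.2274; e^(−k₂τ) = e^(−3.469) = 0.03114.
C_D = 0.251×2.55/(0.588−0.251) × (0.2274−0.03114) = 1.899×0.1963 = 0.3728 mol/dm³.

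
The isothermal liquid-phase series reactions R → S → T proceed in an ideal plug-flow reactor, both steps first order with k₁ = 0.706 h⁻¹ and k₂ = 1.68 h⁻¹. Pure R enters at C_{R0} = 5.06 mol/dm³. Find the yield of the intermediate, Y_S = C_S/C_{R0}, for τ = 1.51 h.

0.192

Solving the coupled first-order balances gives C_S(τ) = [k₁/(k₂−k₁)]·C_{R0}·(e^(−k₁τ) − e^(−k₂τ)).
e^(−k₁τ) = e^(−0.706×1.51) = e^(−1.066) = 0.3444; e^(−k₂τ) = e^(−2.537) = 0.07912.
C_S = 0.706×5.06/(1.68−0.706) × (0.3444−0.07912) = 3.668×0.2652 = 0.9728 mol/dm³.
Y_S = C_S/C_{R0} = 0.9728/5.06 = 0.192.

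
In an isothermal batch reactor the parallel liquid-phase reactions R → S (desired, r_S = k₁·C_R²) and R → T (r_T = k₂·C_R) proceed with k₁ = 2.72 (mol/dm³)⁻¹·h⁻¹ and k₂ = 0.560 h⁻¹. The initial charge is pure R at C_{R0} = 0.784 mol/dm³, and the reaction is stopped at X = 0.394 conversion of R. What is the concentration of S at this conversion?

C_R = C_{R0}(1−X) = 0.4751 mol/dm³.
Along a PFR/batch, dC_T/dC_R = −r_T/(r_S+r_T) = −k₂/(k₂+k₁·C_R).
Integrating from C_{R0} to C_R: C_T = (0.560/2.72)·ln[(0.560+2.72·0.784)/(0.560+2.72·0.475)] = 0.2059·ln(2.692/1.852) = 0.07701 mol/dm³.
Then C_S = (C_{R0}−C_R) − C_T = 0.3089 − 0.07701 = 0.2319 mol/dm³.

0.232 mol/dm³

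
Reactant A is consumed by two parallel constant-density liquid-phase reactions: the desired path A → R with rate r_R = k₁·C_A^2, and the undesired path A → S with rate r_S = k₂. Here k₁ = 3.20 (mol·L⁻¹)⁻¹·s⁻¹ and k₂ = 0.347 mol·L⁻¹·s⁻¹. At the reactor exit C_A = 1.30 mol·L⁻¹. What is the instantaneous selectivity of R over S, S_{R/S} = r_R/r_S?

S_{R/S} = r_R/r_S = (k₁·C_A^2)/(k₂) = (k₁/k₂)·C_A^2.
= (3.20×1.300^2) / (0.347) = 5.408/0.3470 = 15.6.

15.6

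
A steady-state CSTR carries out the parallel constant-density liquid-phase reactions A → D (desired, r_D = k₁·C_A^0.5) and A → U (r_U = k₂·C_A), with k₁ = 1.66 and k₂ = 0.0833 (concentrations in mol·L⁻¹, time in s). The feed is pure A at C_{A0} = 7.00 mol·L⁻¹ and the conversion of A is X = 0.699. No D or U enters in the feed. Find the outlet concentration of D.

4.56 mol·L⁻¹

Exit C_A = C_{A0}(1−X) = 7.00×0.301 = 2.107 mol·L⁻¹.
In a CSTR the entire volume is at exit conditions, so r_D = 1.66×2.107^0.5 = 2.410 and r_U = 0.0833×2.107 = 0.1755.
Fraction of consumed A going to D: r_D/(r_D+r_U) = 0.9321.
C_D = 0.9321·C_{A0}·X = 0.9321×7.00×0.699 = 4.56 mol·L⁻¹.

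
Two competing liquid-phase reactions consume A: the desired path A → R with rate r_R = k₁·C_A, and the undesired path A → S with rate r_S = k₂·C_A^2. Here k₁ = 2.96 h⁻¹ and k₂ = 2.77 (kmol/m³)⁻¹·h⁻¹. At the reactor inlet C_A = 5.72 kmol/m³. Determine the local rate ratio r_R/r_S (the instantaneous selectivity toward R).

0.187

S_{R/S} = r_R/r_S = (k₁·C_A)/(k₂·C_A^2) = (k₁/k₂)·C_A⁻¹.
= (2.96×5.720) / (2.77×5.720^2) = 16.93/90.63 = 0.187.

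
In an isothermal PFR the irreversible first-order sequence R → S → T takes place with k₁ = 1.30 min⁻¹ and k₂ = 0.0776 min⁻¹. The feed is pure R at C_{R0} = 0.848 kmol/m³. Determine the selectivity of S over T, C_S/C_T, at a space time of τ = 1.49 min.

12.9

Solving the coupled first-order balances gives C_S(τ) = [k₁/(k₂−k₁)]·C_{R0}·(e^(−k₁τ) − e^(−k₂τ)).
e^(−k₁τ) = e^(−1.30×1.49) = e^(−1.937) = 0.1441; e^(−k₂τ) = e^(−0.1156) = 0.8908.
C_S = 1.30×0.848/(0.0776−1.30) × (0.1441−0.8908) = (-0.9018)×(-0.7467) = 0.6734 kmol/m³.
C_R = C_{R0}e^(−k₁τ) = 0.1222 kmol/m³, so C_T = C_{R0}−C_R−C_S = 0.05240 kmol/m³; C_S/C_T = 12.9.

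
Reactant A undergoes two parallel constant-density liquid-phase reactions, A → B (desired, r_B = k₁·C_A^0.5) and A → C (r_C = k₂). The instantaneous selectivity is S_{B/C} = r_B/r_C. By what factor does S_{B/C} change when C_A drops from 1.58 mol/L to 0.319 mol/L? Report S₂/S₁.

0.449

S_{B/C} = (k₁/k₂)·C_A^0.5, so S₂/S₁ = (C_{A,2}/C_{A,1})^0.5.
= (0.319/1.58)^0.5 = (0.2019)^0.5 = 0.449.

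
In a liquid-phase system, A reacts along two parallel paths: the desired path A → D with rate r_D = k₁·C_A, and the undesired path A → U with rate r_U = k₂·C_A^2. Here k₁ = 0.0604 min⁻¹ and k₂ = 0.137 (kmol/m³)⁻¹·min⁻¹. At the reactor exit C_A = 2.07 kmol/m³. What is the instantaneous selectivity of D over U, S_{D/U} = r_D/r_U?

0.213

S_{D/U} = r_D/r_U = (k₁·C_A)/(k₂·C_A^2) = (k₁/k₂)·C_A⁻¹.
= (0.0604×2.070) / (0.137×2.070^2) = 0.1250/0.5870 = 0.213.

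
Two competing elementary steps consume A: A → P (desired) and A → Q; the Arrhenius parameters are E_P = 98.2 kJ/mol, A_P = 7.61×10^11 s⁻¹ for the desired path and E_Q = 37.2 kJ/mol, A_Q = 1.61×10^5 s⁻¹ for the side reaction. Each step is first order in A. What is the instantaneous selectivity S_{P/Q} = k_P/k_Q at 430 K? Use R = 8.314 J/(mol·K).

k_P/k_Q = (A_P/A_Q)·exp[−(E_P−E_Q)/(RT)] = (A_P/A_Q)·exp[(E_Q−E_P)/(RT)].
(E_Q−E_P)/(RT) = (37.2−98.2)×10³/(8.314×430) = -61000/3575 = -17.06.
k_P/k_Q = (7.61×10^11/1.61×10^5)·exp(-17.06) = 4.727×10^6 × 3.888×10^-8 = 0.184.
Since E_P > E_Q, raising the temperature improves selectivity toward P.

0.184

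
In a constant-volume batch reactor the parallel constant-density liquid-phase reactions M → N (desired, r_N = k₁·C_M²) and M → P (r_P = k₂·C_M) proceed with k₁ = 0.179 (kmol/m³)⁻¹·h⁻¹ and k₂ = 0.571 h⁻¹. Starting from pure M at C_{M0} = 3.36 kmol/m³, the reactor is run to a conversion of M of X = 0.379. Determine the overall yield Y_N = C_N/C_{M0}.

C_M = C_{M0}(1−X) = 2.087 kmol/m³.
Along a PFR/batch, dC_P/dC_M = −r_P/(r_N+r_P) = −k₂/(k₂+k₁·C_M).
Integrating from C_{M0} to C_M: C_P = (0.571/0.179)·ln[(0.571+0.179·3.36)/(0.571+0.179·2.09)] = 3.190·ln(1.172/0.9445) = 0.6896 kmol/m³.
Then C_N = (C_{M0}−C_M) − C_P = 1.273 − 0.6896 = 0.5838 kmol/m³.
Y_N = C_N/C_{M0} = 0.5838/3.36 = 0.174.

0.174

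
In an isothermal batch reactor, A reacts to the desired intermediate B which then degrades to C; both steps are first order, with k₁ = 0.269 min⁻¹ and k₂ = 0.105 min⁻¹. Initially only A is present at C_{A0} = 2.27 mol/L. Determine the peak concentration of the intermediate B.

At the optimum, C_{B,max}/C_{A0} = (k₁/k₂)^[k₂/(k₂−k₁)].
= (0.269/0.105)^(0.105/(0.105−0.269)) = (2.562)^(-0.6402) = 0.5475.
C_{B,max} = 0.5475×2.27 = 1.24 mol/L.

1.24 mol/L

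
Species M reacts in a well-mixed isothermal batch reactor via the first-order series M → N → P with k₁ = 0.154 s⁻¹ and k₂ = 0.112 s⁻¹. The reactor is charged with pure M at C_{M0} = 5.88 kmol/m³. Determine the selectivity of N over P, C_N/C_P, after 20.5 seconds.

For first-order series with pure M initially, C_N(t) = k₁C_{M0}/(k₂−k₁)·(e^(−k₁t) − e^(−k₂t)).
e^(−k₁t) = e^(−0.154×20.5) = e^(−3.157) = 0.04255; e^(−k₂t) = e^(−2.296) = 0.1007.
C_N = 0.154×5.88/(0.112−0.154) × (0.04255−0.1007) = (-21.56)×(-0.05811) = 1.253 kmol/m³.
C_M = C_{M0}e^(−k₁t) = 0.2502 kmol/m³, so C_P = C_{M0}−C_M−C_N = 4.377 kmol/m³; C_N/C_P = 0.286.

0.286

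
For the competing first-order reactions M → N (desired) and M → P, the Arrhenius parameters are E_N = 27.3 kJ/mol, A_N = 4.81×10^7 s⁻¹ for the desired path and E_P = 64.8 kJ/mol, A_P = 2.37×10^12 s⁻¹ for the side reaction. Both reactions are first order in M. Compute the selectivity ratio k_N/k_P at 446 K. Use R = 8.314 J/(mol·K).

Since both paths have the same order in M, the concentration cancels and S_{N/P} = k_N/k_P = (A_N/A_P)·exp[(E_P−E_N)/(RT)].
(E_P−E_N)/(RT) = (64.8−27.3)×10³/(8.314×446) = 37500/3708 = 10.11.
k_N/k_P = (4.81×10^7/2.37×10^12)·exp(10.11) = 2.030×10^-5 × 24665 = 0.501.

0.501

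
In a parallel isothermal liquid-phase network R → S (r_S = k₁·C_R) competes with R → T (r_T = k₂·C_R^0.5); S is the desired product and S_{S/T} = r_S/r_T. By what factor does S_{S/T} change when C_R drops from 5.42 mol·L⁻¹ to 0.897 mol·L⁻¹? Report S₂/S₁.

0.407

S_{S/T} = (k₁/k₂)·C_R^0.5, so S₂/S₁ = (C_{R,2}/C_{R,1})^0.5.
= (0.897/5.42)^0.5 = (0.1655)^0.5 = 0.407.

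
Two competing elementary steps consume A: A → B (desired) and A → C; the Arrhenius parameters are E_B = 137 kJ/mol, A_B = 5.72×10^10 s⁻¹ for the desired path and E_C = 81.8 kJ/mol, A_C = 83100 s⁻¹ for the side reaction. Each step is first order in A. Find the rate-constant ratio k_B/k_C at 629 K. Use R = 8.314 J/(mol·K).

17.9

k_B/k_C = (A_B/A_C)·exp[−(E_B−E_C)/(RT)] = (A_B/A_C)·exp[(E_C−E_B)/(RT)].
(E_C−E_B)/(RT) = (81.8−137)×10³/(8.314×629) = -55200/5230 = -10.56.
k_B/k_C = (5.72×10^10/83100)·exp(-10.56) = 6.883×10^5 × 2.605×10^-5 = 17.9.
Since E_B > E_C, raising the temperature improves selectivity toward B.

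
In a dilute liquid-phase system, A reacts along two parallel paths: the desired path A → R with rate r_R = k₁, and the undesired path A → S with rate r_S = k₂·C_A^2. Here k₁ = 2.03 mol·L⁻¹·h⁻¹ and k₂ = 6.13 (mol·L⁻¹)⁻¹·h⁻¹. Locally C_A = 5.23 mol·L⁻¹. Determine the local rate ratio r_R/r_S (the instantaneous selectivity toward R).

S_{R/S} = r_R/r_S = (k₁)/(k₂·C_A^2) = (k₁/k₂)·C_A^-2.
= (2.03) / (6.13×5.230^2) = 2.030/167.7 = 0.0121.

0.0121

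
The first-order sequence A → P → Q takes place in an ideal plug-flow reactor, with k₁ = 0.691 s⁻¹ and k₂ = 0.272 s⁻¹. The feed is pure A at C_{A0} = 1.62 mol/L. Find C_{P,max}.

0.884 mol/L

Evaluating C_P at τ_opt = ln(k₂/k₁)/(k₂−k₁) gives C_{P,max}/C_{A0} = (k₁/k₂)^[k₂/(k₂−k₁)].
= (0.691/0.272)^(0.272/(0.272−0.691)) = (2.540)^(-0.6492) = 0.5459.
C_{P,max} = 0.5459×1.62 = 0.884 mol/L.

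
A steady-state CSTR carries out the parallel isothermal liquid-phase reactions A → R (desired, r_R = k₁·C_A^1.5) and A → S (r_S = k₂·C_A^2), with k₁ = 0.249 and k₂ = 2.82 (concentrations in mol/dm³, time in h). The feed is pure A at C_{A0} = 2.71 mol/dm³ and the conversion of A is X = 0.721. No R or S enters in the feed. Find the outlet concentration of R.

Exit C_A = C_{A0}(1−X) = 2.71×0.279 = 0.7561 mol/dm³.
A CSTR operates uniformly at the exit composition, giving r_R = 0.1637 and r_S = 1.612 (each k·C_A^n at C_A = 0.7561).
Fraction of consumed A going to R: r_R/(r_R+r_S) = 0.09219.
C_R = 0.09219·C_{A0}·X = 0.09219×2.71×0.721 = 0.180 mol/dm³.

0.180 mol/dm³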